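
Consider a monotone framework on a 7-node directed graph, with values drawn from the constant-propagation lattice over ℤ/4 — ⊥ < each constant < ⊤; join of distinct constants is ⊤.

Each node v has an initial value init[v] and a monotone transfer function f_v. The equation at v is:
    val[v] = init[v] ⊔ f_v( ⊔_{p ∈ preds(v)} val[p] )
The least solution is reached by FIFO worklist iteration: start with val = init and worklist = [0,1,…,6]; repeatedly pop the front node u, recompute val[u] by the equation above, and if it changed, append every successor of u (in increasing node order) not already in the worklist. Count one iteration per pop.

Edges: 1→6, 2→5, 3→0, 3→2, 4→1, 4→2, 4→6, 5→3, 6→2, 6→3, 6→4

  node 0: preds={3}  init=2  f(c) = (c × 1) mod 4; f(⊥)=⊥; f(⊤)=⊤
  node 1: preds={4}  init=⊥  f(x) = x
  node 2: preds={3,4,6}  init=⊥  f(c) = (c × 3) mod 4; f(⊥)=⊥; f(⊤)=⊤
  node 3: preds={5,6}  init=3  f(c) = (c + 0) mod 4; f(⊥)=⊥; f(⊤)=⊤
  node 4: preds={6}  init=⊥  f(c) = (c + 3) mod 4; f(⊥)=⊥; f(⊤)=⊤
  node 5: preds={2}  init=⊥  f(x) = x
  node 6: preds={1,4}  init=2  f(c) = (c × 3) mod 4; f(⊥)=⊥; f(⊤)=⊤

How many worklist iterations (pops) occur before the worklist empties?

16

Iteration log — 16 steps:
  step 1. node 0  ⊔preds=3  new=⊤  old=2  +wl: 
  step 2. node 1  ⊔preds=⊥  new=⊥  stable
  step 3. node 2  ⊔preds=⊤  new=⊤  old=⊥  +wl: 
  step 4. node 3  ⊔preds=2  new=⊤  old=3  +wl: 0,2
  step 5. node 4  ⊔preds=2  new=1  old=⊥  +wl: 1
  step 6. node 5  ⊔preds=⊤  new=⊤  old=⊥  +wl: 3
  step 7. node 6  ⊔preds=1  new=⊤  old=2  +wl: 4
  step 8. node 0  ⊔preds=⊤  new=⊤  stable
  step 9. node 2  ⊔preds=⊤  new=⊤  stable
  step 10. node 1  ⊔preds=1  new=1  old=⊥  +wl: 6
  step 11. node 3  ⊔preds=⊤  new=⊤  stable
  step 12. node 4  ⊔preds=⊤  new=⊤  old=1  +wl: 1,2
  step 13. node 6  ⊔preds=⊤  new=⊤  stable
  step 14. node 1  ⊔preds=⊤  new=⊤  old=1  +wl: 6
  step 15. node 2  ⊔preds=⊤  new=⊤  stable
  step 16. node 6  ⊔preds=⊤  new=⊤  stable

Least fixpoint reached:
  node 0: ⊤
  node 1: ⊤
  node 2: ⊤
  node 3: ⊤
  node 4: ⊤
  node 5: ⊤
  node 6: ⊤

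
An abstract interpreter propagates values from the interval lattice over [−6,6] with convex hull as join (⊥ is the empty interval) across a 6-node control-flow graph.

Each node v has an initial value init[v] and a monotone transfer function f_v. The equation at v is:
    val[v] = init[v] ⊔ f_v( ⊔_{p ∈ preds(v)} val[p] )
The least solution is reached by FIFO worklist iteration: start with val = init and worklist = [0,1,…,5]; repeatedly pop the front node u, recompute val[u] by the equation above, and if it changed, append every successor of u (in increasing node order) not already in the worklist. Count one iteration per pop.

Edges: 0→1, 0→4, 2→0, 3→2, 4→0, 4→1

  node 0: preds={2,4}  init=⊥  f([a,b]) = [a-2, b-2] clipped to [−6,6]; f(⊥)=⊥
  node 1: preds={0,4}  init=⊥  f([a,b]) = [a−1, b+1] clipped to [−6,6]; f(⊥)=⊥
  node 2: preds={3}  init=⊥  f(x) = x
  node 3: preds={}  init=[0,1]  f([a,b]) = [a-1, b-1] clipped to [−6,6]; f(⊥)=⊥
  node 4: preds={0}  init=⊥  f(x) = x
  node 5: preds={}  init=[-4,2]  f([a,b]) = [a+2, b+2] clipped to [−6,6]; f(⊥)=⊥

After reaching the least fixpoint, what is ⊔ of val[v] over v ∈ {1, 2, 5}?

Worklist (17 pops):
  #1 pop 0: in=⊥ → ⊥ (no change)
  #2 pop 1: in=⊥ → ⊥ (no change)
  #3 pop 2: in=[0,1] → [0,1] (was ⊥); enqueue [0]
  #4 pop 3: in=⊥ → [0,1] (no change)
  #5 pop 4: in=⊥ → ⊥ (no change)
  #6 pop 5: in=⊥ → [-4,2] (no change)
  #7 pop 0: in=[0,1] → [-2,-1] (was ⊥); enqueue [1,4]
  #8 pop 1: in=[-2,-1] → [-3,0] (was ⊥); enqueue []
  #9 pop 4: in=[-2,-1] → [-2,-1] (was ⊥); enqueue [0,1]
  #10 pop 0: in=[-2,1] → [-4,-1] (was [-2,-1]); enqueue [4]
  #11 pop 1: in=[-4,-1] → [-5,0] (was [-3,0]); enqueue []
  #12 pop 4: in=[-4,-1] → [-4,-1] (was [-2,-1]); enqueue [0,1]
  #13 pop 0: in=[-4,1] → [-6,-1] (was [-4,-1]); enqueue [4]
  #14 pop 1: in=[-6,-1] → [-6,0] (was [-5,0]); enqueue []
  #15 pop 4: in=[-6,-1] → [-6,-1] (was [-4,-1]); enqueue [0,1]
  #16 pop 0: in=[-6,1] → [-6,-1] (no change)
  #17 pop 1: in=[-6,-1] → [-6,0] (no change)

Fixpoint:
  val[0] = [-6,-1]
  val[1] = [-6,0]
  val[2] = [0,1]
  val[3] = [0,1]
  val[4] = [-6,-1]
  val[5] = [-4,2]

[-6,2]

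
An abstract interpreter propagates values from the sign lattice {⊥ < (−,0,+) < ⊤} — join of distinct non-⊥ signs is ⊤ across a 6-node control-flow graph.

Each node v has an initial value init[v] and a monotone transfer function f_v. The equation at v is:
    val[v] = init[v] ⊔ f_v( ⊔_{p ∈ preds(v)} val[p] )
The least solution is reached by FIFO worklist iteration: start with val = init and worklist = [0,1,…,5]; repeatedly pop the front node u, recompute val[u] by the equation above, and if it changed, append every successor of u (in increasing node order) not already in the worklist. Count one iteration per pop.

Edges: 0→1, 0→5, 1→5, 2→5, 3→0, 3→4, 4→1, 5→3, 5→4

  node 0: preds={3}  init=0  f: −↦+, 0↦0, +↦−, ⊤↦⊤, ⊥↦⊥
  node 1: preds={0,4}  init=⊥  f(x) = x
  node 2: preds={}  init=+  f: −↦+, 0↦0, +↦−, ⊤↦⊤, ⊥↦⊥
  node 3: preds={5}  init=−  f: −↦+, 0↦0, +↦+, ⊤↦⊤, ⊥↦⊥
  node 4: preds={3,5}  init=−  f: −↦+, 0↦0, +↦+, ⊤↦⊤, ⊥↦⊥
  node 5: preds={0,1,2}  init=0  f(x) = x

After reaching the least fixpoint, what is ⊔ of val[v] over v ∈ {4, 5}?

⊤

Iteration log — 10 steps:
  step 1. node 0  ⊔preds=−  new=⊤  old=0  +wl: 
  step 2. node 1  ⊔preds=⊤  new=⊤  old=⊥  +wl: 
  step 3. node 2  ⊔preds=⊥  new=+  stable
  step 4. node 3  ⊔preds=0  new=⊤  old=−  +wl: 0
  step 5. node 4  ⊔preds=⊤  new=⊤  old=−  +wl: 1
  step 6. node 5  ⊔preds=⊤  new=⊤  old=0  +wl: 3,4
  step 7. node 0  ⊔preds=⊤  new=⊤  stable
  step 8. node 1  ⊔preds=⊤  new=⊤  stable
  step 9. node 3  ⊔preds=⊤  new=⊤  stable
  step 10. node 4  ⊔preds=⊤  new=⊤  stable

Least fixpoint reached:
  node 0: ⊤
  node 1: ⊤
  node 2: +
  node 3: ⊤
  node 4: ⊤
  node 5: ⊤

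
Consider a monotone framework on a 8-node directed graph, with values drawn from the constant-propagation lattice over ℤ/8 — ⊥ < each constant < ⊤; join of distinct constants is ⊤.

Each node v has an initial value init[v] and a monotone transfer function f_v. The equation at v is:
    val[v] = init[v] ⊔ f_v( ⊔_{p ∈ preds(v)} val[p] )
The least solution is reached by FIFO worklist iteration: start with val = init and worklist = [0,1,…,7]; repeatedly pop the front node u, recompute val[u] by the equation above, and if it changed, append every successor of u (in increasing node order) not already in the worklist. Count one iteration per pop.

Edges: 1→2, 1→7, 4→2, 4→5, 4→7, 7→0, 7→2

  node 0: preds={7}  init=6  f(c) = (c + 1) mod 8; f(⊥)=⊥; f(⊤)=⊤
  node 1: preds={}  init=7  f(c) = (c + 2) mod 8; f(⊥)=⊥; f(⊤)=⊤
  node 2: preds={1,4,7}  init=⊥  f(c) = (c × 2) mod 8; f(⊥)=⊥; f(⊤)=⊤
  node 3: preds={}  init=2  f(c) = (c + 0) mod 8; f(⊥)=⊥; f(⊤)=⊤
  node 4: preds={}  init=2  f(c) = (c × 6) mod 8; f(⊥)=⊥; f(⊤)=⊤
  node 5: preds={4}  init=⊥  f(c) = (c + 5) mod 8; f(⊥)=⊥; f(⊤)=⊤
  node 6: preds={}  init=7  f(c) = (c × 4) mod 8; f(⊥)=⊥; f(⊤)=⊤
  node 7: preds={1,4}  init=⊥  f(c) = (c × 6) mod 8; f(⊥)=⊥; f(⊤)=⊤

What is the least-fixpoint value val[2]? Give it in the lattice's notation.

Worklist (10 pops):
  #1 pop 0: in=⊥ → 6 (no change)
  #2 pop 1: in=⊥ → 7 (no change)
  #3 pop 2: in=⊤ → ⊤ (was ⊥); enqueue []
  #4 pop 3: in=⊥ → 2 (no change)
  #5 pop 4: in=⊥ → 2 (no change)
  #6 pop 5: in=2 → 7 (was ⊥); enqueue []
  #7 pop 6: in=⊥ → 7 (no change)
  #8 pop 7: in=⊤ → ⊤ (was ⊥); enqueue [0,2]
  #9 pop 0: in=⊤ → ⊤ (was 6); enqueue []
  #10 pop 2: in=⊤ → ⊤ (no change)

Fixpoint:
  val[0] = ⊤
  val[1] = 7
  val[2] = ⊤
  val[3] = 2
  val[4] = 2
  val[5] = 7
  val[6] = 7
  val[7] = ⊤

⊤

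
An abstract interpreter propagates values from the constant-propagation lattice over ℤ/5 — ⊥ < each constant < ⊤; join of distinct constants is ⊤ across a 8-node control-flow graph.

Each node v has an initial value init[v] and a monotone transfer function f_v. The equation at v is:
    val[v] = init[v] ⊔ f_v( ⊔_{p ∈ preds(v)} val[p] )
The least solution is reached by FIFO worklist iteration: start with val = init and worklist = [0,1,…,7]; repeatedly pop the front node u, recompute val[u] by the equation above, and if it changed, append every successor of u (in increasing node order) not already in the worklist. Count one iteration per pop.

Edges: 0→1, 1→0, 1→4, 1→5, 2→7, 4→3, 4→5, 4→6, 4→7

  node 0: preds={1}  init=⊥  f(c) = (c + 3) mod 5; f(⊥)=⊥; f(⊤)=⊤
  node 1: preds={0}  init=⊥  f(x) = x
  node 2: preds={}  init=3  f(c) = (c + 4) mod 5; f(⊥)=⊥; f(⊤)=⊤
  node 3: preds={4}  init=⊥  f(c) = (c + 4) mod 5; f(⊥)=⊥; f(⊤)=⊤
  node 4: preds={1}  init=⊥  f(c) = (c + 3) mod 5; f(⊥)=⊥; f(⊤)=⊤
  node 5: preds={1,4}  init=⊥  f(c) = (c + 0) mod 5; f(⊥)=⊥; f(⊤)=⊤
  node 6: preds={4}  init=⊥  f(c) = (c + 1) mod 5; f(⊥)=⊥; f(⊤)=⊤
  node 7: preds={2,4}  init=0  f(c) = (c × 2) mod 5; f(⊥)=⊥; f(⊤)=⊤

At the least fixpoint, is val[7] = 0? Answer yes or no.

Worklist (8 pops):
  #1 pop 0: in=⊥ → ⊥ (no change)
  #2 pop 1: in=⊥ → ⊥ (no change)
  #3 pop 2: in=⊥ → 3 (no change)
  #4 pop 3: in=⊥ → ⊥ (no change)
  #5 pop 4: in=⊥ → ⊥ (no change)
  #6 pop 5: in=⊥ → ⊥ (no change)
  #7 pop 6: in=⊥ → ⊥ (no change)
  #8 pop 7: in=3 → ⊤ (was 0); enqueue []

Fixpoint:
  val[0] = ⊥
  val[1] = ⊥
  val[2] = 3
  val[3] = ⊥
  val[4] = ⊥
  val[5] = ⊥
  val[6] = ⊥
  val[7] = ⊤

no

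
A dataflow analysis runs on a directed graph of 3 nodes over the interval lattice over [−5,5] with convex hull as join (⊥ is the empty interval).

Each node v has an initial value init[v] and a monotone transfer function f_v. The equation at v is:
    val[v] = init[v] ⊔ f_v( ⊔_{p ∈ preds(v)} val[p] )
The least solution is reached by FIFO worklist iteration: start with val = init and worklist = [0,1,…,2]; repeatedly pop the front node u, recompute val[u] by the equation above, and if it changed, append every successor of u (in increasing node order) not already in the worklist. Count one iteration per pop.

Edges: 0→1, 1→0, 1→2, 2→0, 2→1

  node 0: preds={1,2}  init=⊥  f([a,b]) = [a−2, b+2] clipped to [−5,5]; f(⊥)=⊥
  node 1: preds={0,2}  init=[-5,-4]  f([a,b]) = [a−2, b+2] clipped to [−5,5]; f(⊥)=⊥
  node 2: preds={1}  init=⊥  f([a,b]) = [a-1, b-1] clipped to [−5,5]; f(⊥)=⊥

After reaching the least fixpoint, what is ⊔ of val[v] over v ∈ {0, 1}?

Iteration log — 12 steps:
  step 1. node 0  ⊔preds=[-5,-4]  new=[-5,-2]  old=⊥  +wl: 
  step 2. node 1  ⊔preds=[-5,-2]  new=[-5,0]  old=[-5,-4]  +wl: 0
  step 3. node 2  ⊔preds=[-5,0]  new=[-5,-1]  old=⊥  +wl: 1
  step 4. node 0  ⊔preds=[-5,0]  new=[-5,2]  old=[-5,-2]  +wl: 
  step 5. node 1  ⊔preds=[-5,2]  new=[-5,4]  old=[-5,0]  +wl: 0,2
  step 6. node 0  ⊔preds=[-5,4]  new=[-5,5]  old=[-5,2]  +wl: 1
  step 7. node 2  ⊔preds=[-5,4]  new=[-5,3]  old=[-5,-1]  +wl: 0
  step 8. node 1  ⊔preds=[-5,5]  new=[-5,5]  old=[-5,4]  +wl: 2
  step 9. node 0  ⊔preds=[-5,5]  new=[-5,5]  stable
  step 10. node 2  ⊔preds=[-5,5]  new=[-5,4]  old=[-5,3]  +wl: 0,1
  step 11. node 0  ⊔preds=[-5,5]  new=[-5,5]  stable
  step 12. node 1  ⊔preds=[-5,5]  new=[-5,5]  stable

Least fixpoint reached:
  node 0: [-5,5]
  node 1: [-5,5]
  node 2: [-5,4]

[-5,5]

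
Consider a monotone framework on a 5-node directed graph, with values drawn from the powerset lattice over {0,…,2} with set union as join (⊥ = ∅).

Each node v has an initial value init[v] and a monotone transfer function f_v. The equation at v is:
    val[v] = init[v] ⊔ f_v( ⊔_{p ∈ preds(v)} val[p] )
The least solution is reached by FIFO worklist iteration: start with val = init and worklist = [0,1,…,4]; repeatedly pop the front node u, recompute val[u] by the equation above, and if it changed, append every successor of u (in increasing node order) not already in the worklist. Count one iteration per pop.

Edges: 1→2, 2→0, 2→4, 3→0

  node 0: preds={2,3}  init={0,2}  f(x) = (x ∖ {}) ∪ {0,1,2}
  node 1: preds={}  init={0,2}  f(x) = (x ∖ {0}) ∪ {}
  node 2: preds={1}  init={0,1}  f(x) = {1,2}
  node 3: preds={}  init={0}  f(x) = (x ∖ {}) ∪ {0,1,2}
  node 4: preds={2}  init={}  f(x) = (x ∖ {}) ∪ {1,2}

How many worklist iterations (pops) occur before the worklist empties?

6

Trace (6 dequeues):
  [1] u=0 | in {0,1} | out {0,1,2} | prev {0,2} | push {}
  [2] u=1 | in {} | out {0,2} | ==
  [3] u=2 | in {0,2} | out {0,1,2} | prev {0,1} | push {0}
  [4] u=3 | in {} | out {0,1,2} | prev {0} | push {}
  [5] u=4 | in {0,1,2} | out {0,1,2} | prev {} | push {}
  [6] u=0 | in {0,1,2} | out {0,1,2} | ==

Converged values:
  [0] {0,1,2}
  [1] {0,2}
  [2] {0,1,2}
  [3] {0,1,2}
  [4] {0,1,2}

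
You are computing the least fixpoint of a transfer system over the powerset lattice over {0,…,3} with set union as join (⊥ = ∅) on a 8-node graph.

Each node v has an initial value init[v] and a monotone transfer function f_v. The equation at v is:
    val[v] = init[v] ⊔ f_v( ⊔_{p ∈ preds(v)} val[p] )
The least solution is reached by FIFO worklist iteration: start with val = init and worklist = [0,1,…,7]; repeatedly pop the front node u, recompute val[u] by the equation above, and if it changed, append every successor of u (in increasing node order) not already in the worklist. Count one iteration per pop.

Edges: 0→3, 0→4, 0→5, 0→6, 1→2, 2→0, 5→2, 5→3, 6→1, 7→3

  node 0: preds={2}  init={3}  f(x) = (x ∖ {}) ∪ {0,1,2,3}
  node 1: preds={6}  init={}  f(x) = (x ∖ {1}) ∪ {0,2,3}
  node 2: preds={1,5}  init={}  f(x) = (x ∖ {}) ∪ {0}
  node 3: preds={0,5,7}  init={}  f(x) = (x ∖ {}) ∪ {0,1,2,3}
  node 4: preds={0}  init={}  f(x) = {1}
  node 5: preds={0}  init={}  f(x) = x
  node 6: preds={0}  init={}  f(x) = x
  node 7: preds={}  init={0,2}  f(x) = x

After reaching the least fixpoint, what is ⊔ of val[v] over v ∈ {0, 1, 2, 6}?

{0,1,2,3}

Iteration log — 13 steps:
  step 1. node 0  ⊔preds={}  new={0,1,2,3}  old={3}  +wl: 
  step 2. node 1  ⊔preds={}  new={0,2,3}  old={}  +wl: 
  step 3. node 2  ⊔preds={0,2,3}  new={0,2,3}  old={}  +wl: 0
  step 4. node 3  ⊔preds={0,1,2,3}  new={0,1,2,3}  old={}  +wl: 
  step 5. node 4  ⊔preds={0,1,2,3}  new={1}  old={}  +wl: 
  step 6. node 5  ⊔preds={0,1,2,3}  new={0,1,2,3}  old={}  +wl: 2,3
  step 7. node 6  ⊔preds={0,1,2,3}  new={0,1,2,3}  old={}  +wl: 1
  step 8. node 7  ⊔preds={}  new={0,2}  stable
  step 9. node 0  ⊔preds={0,2,3}  new={0,1,2,3}  stable
  step 10. node 2  ⊔preds={0,1,2,3}  new={0,1,2,3}  old={0,2,3}  +wl: 0
  step 11. node 3  ⊔preds={0,1,2,3}  new={0,1,2,3}  stable
  step 12. node 1  ⊔preds={0,1,2,3}  new={0,2,3}  stable
  step 13. node 0  ⊔preds={0,1,2,3}  new={0,1,2,3}  stable

Least fixpoint reached:
  node 0: {0,1,2,3}
  node 1: {0,2,3}
  node 2: {0,1,2,3}
  node 3: {0,1,2,3}
  node 4: {1}
  node 5: {0,1,2,3}
  node 6: {0,1,2,3}
  node 7: {0,2}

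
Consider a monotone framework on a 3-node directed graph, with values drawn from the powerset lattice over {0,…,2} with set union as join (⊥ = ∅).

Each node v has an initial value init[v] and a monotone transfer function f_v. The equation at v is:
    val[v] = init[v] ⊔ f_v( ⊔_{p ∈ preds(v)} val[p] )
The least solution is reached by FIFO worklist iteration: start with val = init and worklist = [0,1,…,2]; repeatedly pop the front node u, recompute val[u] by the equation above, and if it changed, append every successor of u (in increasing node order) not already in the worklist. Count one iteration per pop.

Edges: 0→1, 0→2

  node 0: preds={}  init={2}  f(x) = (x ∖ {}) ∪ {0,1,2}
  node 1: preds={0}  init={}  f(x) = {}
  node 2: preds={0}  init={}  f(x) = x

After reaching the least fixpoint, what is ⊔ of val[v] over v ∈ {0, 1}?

{0,1,2}

Iteration log — 3 steps:
  step 1. node 0  ⊔preds={}  new={0,1,2}  old={2}  +wl: 
  step 2. node 1  ⊔preds={0,1,2}  new={}  stable
  step 3. node 2  ⊔preds={0,1,2}  new={0,1,2}  old={}  +wl: 

Least fixpoint reached:
  node 0: {0,1,2}
  node 1: {}
  node 2: {0,1,2}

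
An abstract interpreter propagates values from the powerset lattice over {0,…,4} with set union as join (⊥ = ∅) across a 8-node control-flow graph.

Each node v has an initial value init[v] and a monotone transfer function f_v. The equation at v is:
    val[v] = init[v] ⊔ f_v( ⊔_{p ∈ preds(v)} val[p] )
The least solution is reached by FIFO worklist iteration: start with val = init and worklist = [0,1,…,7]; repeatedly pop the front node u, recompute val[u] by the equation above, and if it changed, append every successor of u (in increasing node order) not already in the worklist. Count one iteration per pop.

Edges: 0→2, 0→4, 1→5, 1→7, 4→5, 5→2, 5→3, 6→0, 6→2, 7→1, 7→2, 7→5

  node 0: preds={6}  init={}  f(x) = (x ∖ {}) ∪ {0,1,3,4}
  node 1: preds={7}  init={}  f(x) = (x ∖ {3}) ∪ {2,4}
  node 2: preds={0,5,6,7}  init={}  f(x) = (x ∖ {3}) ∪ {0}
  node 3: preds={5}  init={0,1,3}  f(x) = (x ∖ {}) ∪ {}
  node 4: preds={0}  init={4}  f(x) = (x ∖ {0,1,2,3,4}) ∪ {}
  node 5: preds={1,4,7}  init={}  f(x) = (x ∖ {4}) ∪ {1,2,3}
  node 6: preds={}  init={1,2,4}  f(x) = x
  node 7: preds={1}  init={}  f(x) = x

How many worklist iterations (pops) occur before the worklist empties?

12

Trace (12 dequeues):
  [1] u=0 | in {1,2,4} | out {0,1,2,3,4} | prev {} | push {}
  [2] u=1 | in {} | out {2,4} | prev {} | push {}
  [3] u=2 | in {0,1,2,3,4} | out {0,1,2,4} | prev {} | push {}
  [4] u=3 | in {} | out {0,1,3} | ==
  [5] u=4 | in {0,1,2,3,4} | out {4} | ==
  [6] u=5 | in {2,4} | out {1,2,3} | prev {} | push {2,3}
  [7] u=6 | in {} | out {1,2,4} | ==
  [8] u=7 | in {2,4} | out {2,4} | prev {} | push {1,5}
  [9] u=2 | in {0,1,2,3,4} | out {0,1,2,4} | ==
  [10] u=3 | in {1,2,3} | out {0,1,2,3} | prev {0,1,3} | push {}
  [11] u=1 | in {2,4} | out {2,4} | ==
  [12] u=5 | in {2,4} | out {1,2,3} | ==

Converged values:
  [0] {0,1,2,3,4}
  [1] {2,4}
  [2] {0,1,2,4}
  [3] {0,1,2,3}
  [4] {4}
  [5] {1,2,3}
  [6] {1,2,4}
  [7] {2,4}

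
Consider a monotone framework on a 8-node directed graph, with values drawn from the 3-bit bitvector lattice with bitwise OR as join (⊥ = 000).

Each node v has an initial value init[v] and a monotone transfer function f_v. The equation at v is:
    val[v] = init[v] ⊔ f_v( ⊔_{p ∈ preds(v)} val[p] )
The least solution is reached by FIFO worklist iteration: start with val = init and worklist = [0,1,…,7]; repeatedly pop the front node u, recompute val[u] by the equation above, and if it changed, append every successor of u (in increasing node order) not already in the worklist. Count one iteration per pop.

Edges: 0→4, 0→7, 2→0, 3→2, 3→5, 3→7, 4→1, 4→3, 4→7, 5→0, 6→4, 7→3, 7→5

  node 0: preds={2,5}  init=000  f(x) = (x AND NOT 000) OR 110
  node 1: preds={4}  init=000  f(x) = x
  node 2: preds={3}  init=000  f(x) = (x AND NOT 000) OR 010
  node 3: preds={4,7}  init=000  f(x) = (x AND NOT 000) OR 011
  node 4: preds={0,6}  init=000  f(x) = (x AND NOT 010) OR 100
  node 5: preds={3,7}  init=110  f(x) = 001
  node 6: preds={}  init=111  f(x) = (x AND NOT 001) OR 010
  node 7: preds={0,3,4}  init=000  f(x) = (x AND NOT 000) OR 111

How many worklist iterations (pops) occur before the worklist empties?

Iteration log — 18 steps:
  step 1. node 0  ⊔preds=110  new=110  old=000  +wl: 
  step 2. node 1  ⊔preds=000  new=000  stable
  step 3. node 2  ⊔preds=000  new=010  old=000  +wl: 0
  step 4. node 3  ⊔preds=000  new=011  old=000  +wl: 2
  step 5. node 4  ⊔preds=111  new=101  old=000  +wl: 1,3
  step 6. node 5  ⊔preds=011  new=111  old=110  +wl: 
  step 7. node 6  ⊔preds=000  new=111  stable
  step 8. node 7  ⊔preds=111  new=111  old=000  +wl: 5
  step 9. node 0  ⊔preds=111  new=111  old=110  +wl: 4,7
  step 10. node 2  ⊔preds=011  new=011  old=010  +wl: 0
  step 11. node 1  ⊔preds=101  new=101  old=000  +wl: 
  step 12. node 3  ⊔preds=111  new=111  old=011  +wl: 2
  step 13. node 5  ⊔preds=111  new=111  stable
  step 14. node 4  ⊔preds=111  new=101  stable
  step 15. node 7  ⊔preds=111  new=111  stable
  step 16. node 0  ⊔preds=111  new=111  stable
  step 17. node 2  ⊔preds=111  new=111  old=011  +wl: 0
  step 18. node 0  ⊔preds=111  new=111  stable

Least fixpoint reached:
  node 0: 111
  node 1: 101
  node 2: 111
  node 3: 111
  node 4: 101
  node 5: 111
  node 6: 111
  node 7: 111

18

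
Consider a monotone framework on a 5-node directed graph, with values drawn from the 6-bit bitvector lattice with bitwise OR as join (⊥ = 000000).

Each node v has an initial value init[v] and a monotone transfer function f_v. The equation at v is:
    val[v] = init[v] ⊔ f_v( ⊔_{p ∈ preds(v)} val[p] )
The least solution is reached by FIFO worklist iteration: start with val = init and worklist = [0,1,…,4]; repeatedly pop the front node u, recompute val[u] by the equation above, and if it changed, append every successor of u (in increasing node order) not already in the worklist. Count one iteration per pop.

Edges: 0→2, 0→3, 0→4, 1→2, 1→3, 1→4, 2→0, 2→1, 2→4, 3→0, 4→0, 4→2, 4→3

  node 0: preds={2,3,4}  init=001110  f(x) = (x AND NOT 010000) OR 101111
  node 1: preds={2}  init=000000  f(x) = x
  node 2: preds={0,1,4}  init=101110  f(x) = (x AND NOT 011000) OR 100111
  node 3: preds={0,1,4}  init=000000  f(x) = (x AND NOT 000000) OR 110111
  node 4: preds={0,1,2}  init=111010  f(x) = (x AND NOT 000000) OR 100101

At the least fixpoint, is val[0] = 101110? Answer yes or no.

no

Iteration log — 10 steps:
  step 1. node 0  ⊔preds=111110  new=101111  old=001110  +wl: 
  step 2. node 1  ⊔preds=101110  new=101110  old=000000  +wl: 
  step 3. node 2  ⊔preds=111111  new=101111  old=101110  +wl: 0,1
  step 4. node 3  ⊔preds=111111  new=111111  old=000000  +wl: 
  step 5. node 4  ⊔preds=101111  new=111111  old=111010  +wl: 2,3
  step 6. node 0  ⊔preds=111111  new=101111  stable
  step 7. node 1  ⊔preds=101111  new=101111  old=101110  +wl: 4
  step 8. node 2  ⊔preds=111111  new=101111  stable
  step 9. node 3  ⊔preds=111111  new=111111  stable
  step 10. node 4  ⊔preds=101111  new=111111  stable

Least fixpoint reached:
  node 0: 101111
  node 1: 101111
  node 2: 101111
  node 3: 111111
  node 4: 111111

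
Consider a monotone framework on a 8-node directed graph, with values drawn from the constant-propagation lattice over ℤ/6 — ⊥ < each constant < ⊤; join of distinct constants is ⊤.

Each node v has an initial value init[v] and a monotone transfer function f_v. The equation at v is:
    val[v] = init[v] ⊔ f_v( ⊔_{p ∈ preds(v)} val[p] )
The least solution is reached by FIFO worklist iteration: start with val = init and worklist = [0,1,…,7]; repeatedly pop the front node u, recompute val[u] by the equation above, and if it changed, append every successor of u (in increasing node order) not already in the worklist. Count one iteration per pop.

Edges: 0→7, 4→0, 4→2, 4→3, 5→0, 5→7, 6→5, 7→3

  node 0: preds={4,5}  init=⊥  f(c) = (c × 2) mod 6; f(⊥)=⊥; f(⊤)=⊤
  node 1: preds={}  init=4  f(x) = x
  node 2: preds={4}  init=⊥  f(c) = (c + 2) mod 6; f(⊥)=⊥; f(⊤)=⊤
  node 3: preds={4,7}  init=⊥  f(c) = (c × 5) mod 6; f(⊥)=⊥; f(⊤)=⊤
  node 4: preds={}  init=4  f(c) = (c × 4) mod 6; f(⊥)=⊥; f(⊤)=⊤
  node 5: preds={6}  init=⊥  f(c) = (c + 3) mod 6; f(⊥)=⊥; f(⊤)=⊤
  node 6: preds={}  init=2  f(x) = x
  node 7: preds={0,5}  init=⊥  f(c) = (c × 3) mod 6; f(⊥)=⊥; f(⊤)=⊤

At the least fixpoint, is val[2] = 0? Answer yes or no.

Iteration log — 11 steps:
  step 1. node 0  ⊔preds=4  new=2  old=⊥  +wl: 
  step 2. node 1  ⊔preds=⊥  new=4  stable
  step 3. node 2  ⊔preds=4  new=0  old=⊥  +wl: 
  step 4. node 3  ⊔preds=4  new=2  old=⊥  +wl: 
  step 5. node 4  ⊔preds=⊥  new=4  stable
  step 6. node 5  ⊔preds=2  new=5  old=⊥  +wl: 0
  step 7. node 6  ⊔preds=⊥  new=2  stable
  step 8. node 7  ⊔preds=⊤  new=⊤  old=⊥  +wl: 3
  step 9. node 0  ⊔preds=⊤  new=⊤  old=2  +wl: 7
  step 10. node 3  ⊔preds=⊤  new=⊤  old=2  +wl: 
  step 11. node 7  ⊔preds=⊤  new=⊤  stable

Least fixpoint reached:
  node 0: ⊤
  node 1: 4
  node 2: 0
  node 3: ⊤
  node 4: 4
  node 5: 5
  node 6: 2
  node 7: ⊤

yes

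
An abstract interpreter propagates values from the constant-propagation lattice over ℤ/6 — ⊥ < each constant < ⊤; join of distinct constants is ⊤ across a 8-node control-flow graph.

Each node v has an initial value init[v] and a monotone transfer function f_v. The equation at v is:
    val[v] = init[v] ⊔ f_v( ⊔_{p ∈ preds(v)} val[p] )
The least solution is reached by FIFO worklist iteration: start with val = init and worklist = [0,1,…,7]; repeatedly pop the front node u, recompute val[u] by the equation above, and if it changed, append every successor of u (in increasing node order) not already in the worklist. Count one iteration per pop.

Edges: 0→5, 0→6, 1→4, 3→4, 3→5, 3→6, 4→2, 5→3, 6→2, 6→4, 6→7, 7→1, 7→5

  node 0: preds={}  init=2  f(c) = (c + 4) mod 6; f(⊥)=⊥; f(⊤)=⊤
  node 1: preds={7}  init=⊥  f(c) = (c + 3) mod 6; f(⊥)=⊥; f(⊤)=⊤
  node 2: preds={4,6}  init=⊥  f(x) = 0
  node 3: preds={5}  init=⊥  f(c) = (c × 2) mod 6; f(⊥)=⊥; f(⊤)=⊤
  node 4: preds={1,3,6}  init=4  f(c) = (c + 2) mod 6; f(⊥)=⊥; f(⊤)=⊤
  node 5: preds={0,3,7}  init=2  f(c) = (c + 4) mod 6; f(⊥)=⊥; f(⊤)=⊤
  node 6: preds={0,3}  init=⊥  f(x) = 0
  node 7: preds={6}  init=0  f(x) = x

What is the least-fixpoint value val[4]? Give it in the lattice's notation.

Trace (13 dequeues):
  [1] u=0 | in ⊥ | out 2 | ==
  [2] u=1 | in 0 | out 3 | prev ⊥ | push {}
  [3] u=2 | in 4 | out 0 | prev ⊥ | push {}
  [4] u=3 | in 2 | out 4 | prev ⊥ | push {}
  [5] u=4 | in ⊤ | out ⊤ | prev 4 | push {2}
  [6] u=5 | in ⊤ | out ⊤ | prev 2 | push {3}
  [7] u=6 | in ⊤ | out 0 | prev ⊥ | push {4}
  [8] u=7 | in 0 | out 0 | ==
  [9] u=2 | in ⊤ | out 0 | ==
  [10] u=3 | in ⊤ | out ⊤ | prev 4 | push {5,6}
  [11] u=4 | in ⊤ | out ⊤ | ==
  [12] u=5 | in ⊤ | out ⊤ | ==
  [13] u=6 | in ⊤ | out 0 | ==

Converged values:
  [0] 2
  [1] 3
  [2] 0
  [3] ⊤
  [4] ⊤
  [5] ⊤
  [6] 0
  [7] 0

⊤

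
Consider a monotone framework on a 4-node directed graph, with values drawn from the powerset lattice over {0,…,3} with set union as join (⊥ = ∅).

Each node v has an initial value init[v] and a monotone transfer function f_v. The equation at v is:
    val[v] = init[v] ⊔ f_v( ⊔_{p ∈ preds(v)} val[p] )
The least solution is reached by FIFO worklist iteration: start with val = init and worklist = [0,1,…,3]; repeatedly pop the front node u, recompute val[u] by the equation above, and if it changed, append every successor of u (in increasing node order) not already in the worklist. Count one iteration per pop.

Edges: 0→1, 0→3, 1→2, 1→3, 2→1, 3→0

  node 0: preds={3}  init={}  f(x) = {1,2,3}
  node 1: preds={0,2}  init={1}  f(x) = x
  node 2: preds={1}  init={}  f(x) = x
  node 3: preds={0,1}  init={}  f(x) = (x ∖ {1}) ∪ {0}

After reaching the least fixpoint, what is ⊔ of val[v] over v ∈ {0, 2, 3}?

{0,1,2,3}

Iteration log — 6 steps:
  step 1. node 0  ⊔preds={}  new={1,2,3}  old={}  +wl: 
  step 2. node 1  ⊔preds={1,2,3}  new={1,2,3}  old={1}  +wl: 
  step 3. node 2  ⊔preds={1,2,3}  new={1,2,3}  old={}  +wl: 1
  step 4. node 3  ⊔preds={1,2,3}  new={0,2,3}  old={}  +wl: 0
  step 5. node 1  ⊔preds={1,2,3}  new={1,2,3}  stable
  step 6. node 0  ⊔preds={0,2,3}  new={1,2,3}  stable

Least fixpoint reached:
  node 0: {1,2,3}
  node 1: {1,2,3}
  node 2: {1,2,3}
  node 3: {0,2,3}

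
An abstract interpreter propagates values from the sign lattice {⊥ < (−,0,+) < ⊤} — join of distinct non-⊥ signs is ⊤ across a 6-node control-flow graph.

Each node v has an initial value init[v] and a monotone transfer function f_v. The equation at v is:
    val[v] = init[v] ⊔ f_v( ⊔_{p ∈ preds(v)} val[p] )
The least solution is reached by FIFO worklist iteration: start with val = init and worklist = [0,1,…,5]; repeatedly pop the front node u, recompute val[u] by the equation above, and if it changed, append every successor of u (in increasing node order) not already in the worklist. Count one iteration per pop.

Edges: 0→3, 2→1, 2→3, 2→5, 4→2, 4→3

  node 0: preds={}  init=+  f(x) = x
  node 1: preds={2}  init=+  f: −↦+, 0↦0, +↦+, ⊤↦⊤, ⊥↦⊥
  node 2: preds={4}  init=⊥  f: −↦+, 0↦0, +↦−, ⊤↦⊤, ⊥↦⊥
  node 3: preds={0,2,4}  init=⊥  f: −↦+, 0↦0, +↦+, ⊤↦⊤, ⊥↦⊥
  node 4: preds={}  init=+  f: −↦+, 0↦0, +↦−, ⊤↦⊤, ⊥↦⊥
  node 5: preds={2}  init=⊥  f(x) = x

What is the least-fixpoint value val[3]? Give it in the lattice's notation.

⊤

Trace (7 dequeues):
  [1] u=0 | in ⊥ | out + | ==
  [2] u=1 | in ⊥ | out + | ==
  [3] u=2 | in + | out − | prev ⊥ | push {1}
  [4] u=3 | in ⊤ | out ⊤ | prev ⊥ | push {}
  [5] u=4 | in ⊥ | out + | ==
  [6] u=5 | in − | out − | prev ⊥ | push {}
  [7] u=1 | in − | out + | ==

Converged values:
  [0] +
  [1] +
  [2] −
  [3] ⊤
  [4] +
  [5] −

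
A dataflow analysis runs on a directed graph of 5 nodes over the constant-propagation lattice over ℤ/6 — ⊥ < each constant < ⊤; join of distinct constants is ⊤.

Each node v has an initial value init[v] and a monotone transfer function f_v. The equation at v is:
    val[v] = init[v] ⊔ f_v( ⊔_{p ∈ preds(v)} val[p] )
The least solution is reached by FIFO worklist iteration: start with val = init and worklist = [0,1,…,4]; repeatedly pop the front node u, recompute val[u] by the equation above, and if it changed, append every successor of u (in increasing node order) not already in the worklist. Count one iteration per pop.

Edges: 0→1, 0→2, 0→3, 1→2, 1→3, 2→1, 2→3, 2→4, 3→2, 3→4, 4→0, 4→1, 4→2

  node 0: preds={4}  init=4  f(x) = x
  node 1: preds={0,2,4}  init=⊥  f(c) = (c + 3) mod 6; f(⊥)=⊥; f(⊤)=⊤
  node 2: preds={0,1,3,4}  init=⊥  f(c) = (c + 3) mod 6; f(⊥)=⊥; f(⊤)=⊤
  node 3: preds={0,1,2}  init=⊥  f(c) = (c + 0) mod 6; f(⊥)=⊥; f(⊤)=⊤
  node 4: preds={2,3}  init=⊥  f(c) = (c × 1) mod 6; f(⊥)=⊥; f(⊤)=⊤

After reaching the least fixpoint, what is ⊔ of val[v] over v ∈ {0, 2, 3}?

⊤

Worklist (11 pops):
  #1 pop 0: in=⊥ → 4 (no change)
  #2 pop 1: in=4 → 1 (was ⊥); enqueue []
  #3 pop 2: in=⊤ → ⊤ (was ⊥); enqueue [1]
  #4 pop 3: in=⊤ → ⊤ (was ⊥); enqueue [2]
  #5 pop 4: in=⊤ → ⊤ (was ⊥); enqueue [0]
  #6 pop 1: in=⊤ → ⊤ (was 1); enqueue [3]
  #7 pop 2: in=⊤ → ⊤ (no change)
  #8 pop 0: in=⊤ → ⊤ (was 4); enqueue [1,2]
  #9 pop 3: in=⊤ → ⊤ (no change)
  #10 pop 1: in=⊤ → ⊤ (no change)
  #11 pop 2: in=⊤ → ⊤ (no change)

Fixpoint:
  val[0] = ⊤
  val[1] = ⊤
  val[2] = ⊤
  val[3] = ⊤
  val[4] = ⊤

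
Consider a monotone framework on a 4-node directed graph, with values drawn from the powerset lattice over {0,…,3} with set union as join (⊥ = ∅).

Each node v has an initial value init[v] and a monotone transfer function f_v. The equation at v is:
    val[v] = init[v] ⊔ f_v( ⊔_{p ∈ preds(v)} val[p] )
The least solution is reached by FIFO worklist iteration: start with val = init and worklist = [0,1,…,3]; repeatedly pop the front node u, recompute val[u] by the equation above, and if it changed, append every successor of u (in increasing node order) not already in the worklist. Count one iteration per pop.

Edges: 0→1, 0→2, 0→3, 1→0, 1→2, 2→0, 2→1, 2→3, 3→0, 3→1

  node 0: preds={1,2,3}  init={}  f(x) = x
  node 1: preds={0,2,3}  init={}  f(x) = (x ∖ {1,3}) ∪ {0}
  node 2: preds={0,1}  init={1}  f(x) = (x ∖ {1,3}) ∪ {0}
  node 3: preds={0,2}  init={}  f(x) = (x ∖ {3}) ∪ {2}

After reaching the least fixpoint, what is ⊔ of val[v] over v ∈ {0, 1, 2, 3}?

Worklist (10 pops):
  #1 pop 0: in={1} → {1} (was {}); enqueue []
  #2 pop 1: in={1} → {0} (was {}); enqueue [0]
  #3 pop 2: in={0,1} → {0,1} (was {1}); enqueue [1]
  #4 pop 3: in={0,1} → {0,1,2} (was {}); enqueue []
  #5 pop 0: in={0,1,2} → {0,1,2} (was {1}); enqueue [2,3]
  #6 pop 1: in={0,1,2} → {0,2} (was {0}); enqueue [0]
  #7 pop 2: in={0,1,2} → {0,1,2} (was {0,1}); enqueue [1]
  #8 pop 3: in={0,1,2} → {0,1,2} (no change)
  #9 pop 0: in={0,1,2} → {0,1,2} (no change)
  #10 pop 1: in={0,1,2} → {0,2} (no change)

Fixpoint:
  val[0] = {0,1,2}
  val[1] = {0,2}
  val[2] = {0,1,2}
  val[3] = {0,1,2}

{0,1,2}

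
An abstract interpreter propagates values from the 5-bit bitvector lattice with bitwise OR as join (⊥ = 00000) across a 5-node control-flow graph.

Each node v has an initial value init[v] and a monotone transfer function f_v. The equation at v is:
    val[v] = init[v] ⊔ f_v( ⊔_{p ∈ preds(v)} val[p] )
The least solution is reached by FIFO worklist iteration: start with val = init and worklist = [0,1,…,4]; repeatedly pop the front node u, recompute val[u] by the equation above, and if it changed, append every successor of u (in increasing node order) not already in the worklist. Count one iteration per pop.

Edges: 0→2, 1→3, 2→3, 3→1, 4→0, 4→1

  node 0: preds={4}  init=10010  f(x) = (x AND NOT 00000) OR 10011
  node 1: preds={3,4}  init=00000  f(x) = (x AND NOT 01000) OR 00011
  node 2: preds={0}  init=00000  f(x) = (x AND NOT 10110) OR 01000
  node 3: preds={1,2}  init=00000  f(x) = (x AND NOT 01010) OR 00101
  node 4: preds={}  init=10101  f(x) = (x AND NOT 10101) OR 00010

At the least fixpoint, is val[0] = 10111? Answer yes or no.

Iteration log — 7 steps:
  step 1. node 0  ⊔preds=10101  new=10111  old=10010  +wl: 
  step 2. node 1  ⊔preds=10101  new=10111  old=00000  +wl: 
  step 3. node 2  ⊔preds=10111  new=01001  old=00000  +wl: 
  step 4. node 3  ⊔preds=11111  new=10101  old=00000  +wl: 1
  step 5. node 4  ⊔preds=00000  new=10111  old=10101  +wl: 0
  step 6. node 1  ⊔preds=10111  new=10111  stable
  step 7. node 0  ⊔preds=10111  new=10111  stable

Least fixpoint reached:
  node 0: 10111
  node 1: 10111
  node 2: 01001
  node 3: 10101
  node 4: 10111

yes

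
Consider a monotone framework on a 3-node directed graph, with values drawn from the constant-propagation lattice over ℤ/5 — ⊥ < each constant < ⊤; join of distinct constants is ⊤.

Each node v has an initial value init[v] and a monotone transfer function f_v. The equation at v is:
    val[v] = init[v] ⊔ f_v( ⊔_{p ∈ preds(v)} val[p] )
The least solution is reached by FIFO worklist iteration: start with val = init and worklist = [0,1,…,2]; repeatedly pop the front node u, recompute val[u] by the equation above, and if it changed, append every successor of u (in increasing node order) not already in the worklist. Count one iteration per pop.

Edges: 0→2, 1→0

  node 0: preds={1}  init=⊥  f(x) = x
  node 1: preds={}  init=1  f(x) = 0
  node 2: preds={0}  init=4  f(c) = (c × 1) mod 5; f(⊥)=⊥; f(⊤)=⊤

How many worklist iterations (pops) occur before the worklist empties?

5

Worklist (5 pops):
  #1 pop 0: in=1 → 1 (was ⊥); enqueue []
  #2 pop 1: in=⊥ → ⊤ (was 1); enqueue [0]
  #3 pop 2: in=1 → ⊤ (was 4); enqueue []
  #4 pop 0: in=⊤ → ⊤ (was 1); enqueue [2]
  #5 pop 2: in=⊤ → ⊤ (no change)

Fixpoint:
  val[0] = ⊤
  val[1] = ⊤
  val[2] = ⊤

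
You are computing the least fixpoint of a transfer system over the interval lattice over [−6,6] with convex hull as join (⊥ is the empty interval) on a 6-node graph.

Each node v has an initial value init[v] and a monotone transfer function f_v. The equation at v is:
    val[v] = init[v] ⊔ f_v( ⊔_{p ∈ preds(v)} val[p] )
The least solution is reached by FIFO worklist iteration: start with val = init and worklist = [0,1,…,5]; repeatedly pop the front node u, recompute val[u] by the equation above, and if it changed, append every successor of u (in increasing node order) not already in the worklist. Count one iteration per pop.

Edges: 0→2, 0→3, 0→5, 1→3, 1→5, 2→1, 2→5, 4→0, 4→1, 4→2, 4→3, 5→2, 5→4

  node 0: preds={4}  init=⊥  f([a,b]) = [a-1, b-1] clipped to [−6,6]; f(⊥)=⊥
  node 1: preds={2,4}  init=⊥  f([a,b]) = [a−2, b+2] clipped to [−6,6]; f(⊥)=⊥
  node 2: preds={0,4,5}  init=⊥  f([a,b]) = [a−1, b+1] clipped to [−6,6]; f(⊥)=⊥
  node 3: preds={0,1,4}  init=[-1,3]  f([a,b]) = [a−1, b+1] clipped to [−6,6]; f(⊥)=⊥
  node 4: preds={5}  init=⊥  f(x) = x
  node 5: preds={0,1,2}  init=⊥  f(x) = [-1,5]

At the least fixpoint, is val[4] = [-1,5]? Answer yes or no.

yes

Worklist (17 pops):
  #1 pop 0: in=⊥ → ⊥ (no change)
  #2 pop 1: in=⊥ → ⊥ (no change)
  #3 pop 2: in=⊥ → ⊥ (no change)
  #4 pop 3: in=⊥ → [-1,3] (no change)
  #5 pop 4: in=⊥ → ⊥ (no change)
  #6 pop 5: in=⊥ → [-1,5] (was ⊥); enqueue [2,4]
  #7 pop 2: in=[-1,5] → [-2,6] (was ⊥); enqueue [1,5]
  #8 pop 4: in=[-1,5] → [-1,5] (was ⊥); enqueue [0,2,3]
  #9 pop 1: in=[-2,6] → [-4,6] (was ⊥); enqueue []
  #10 pop 5: in=[-4,6] → [-1,5] (no change)
  #11 pop 0: in=[-1,5] → [-2,4] (was ⊥); enqueue [5]
  #12 pop 2: in=[-2,5] → [-3,6] (was [-2,6]); enqueue [1]
  #13 pop 3: in=[-4,6] → [-5,6] (was [-1,3]); enqueue []
  #14 pop 5: in=[-4,6] → [-1,5] (no change)
  #15 pop 1: in=[-3,6] → [-5,6] (was [-4,6]); enqueue [3,5]
  #16 pop 3: in=[-5,6] → [-6,6] (was [-5,6]); enqueue []
  #17 pop 5: in=[-5,6] → [-1,5] (no change)

Fixpoint:
  val[0] = [-2,4]
  val[1] = [-5,6]
  val[2] = [-3,6]
  val[3] = [-6,6]
  val[4] = [-1,5]
  val[5] = [-1,5]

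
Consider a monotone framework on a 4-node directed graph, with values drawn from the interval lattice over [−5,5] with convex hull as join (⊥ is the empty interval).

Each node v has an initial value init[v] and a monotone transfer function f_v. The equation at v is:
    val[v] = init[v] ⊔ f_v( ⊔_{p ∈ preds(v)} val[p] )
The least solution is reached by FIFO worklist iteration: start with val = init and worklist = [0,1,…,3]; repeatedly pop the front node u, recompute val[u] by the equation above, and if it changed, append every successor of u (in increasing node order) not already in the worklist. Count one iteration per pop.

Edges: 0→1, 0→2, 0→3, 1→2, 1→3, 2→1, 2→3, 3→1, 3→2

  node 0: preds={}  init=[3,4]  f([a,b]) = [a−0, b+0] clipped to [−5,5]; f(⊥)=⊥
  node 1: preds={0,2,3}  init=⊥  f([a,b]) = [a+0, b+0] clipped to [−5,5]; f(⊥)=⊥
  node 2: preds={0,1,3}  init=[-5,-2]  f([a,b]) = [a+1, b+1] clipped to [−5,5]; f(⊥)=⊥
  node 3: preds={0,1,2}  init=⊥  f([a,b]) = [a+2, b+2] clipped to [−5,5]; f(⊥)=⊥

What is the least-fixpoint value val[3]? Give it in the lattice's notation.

[-3,5]

Worklist (7 pops):
  #1 pop 0: in=⊥ → [3,4] (no change)
  #2 pop 1: in=[-5,4] → [-5,4] (was ⊥); enqueue []
  #3 pop 2: in=[-5,4] → [-5,5] (was [-5,-2]); enqueue [1]
  #4 pop 3: in=[-5,5] → [-3,5] (was ⊥); enqueue [2]
  #5 pop 1: in=[-5,5] → [-5,5] (was [-5,4]); enqueue [3]
  #6 pop 2: in=[-5,5] → [-5,5] (no change)
  #7 pop 3: in=[-5,5] → [-3,5] (no change)

Fixpoint:
  val[0] = [3,4]
  val[1] = [-5,5]
  val[2] = [-5,5]
  val[3] = [-3,5]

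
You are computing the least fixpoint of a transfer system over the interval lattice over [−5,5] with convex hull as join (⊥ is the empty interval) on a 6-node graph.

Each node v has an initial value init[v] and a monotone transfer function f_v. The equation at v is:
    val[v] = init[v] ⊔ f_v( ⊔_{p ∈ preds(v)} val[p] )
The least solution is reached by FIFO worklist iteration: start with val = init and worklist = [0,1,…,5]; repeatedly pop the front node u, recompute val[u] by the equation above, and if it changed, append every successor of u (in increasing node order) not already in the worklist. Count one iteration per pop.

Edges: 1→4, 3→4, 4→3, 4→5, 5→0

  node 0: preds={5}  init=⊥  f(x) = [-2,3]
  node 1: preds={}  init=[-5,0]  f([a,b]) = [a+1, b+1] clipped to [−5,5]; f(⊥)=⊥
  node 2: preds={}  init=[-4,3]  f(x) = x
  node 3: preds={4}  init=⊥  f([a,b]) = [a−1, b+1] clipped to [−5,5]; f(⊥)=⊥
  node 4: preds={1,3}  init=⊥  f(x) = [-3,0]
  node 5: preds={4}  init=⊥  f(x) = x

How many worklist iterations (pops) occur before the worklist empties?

9

Trace (9 dequeues):
  [1] u=0 | in ⊥ | out [-2,3] | prev ⊥ | push {}
  [2] u=1 | in ⊥ | out [-5,0] | ==
  [3] u=2 | in ⊥ | out [-4,3] | ==
  [4] u=3 | in ⊥ | out ⊥ | ==
  [5] u=4 | in [-5,0] | out [-3,0] | prev ⊥ | push {3}
  [6] u=5 | in [-3,0] | out [-3,0] | prev ⊥ | push {0}
  [7] u=3 | in [-3,0] | out [-4,1] | prev ⊥ | push {4}
  [8] u=0 | in [-3,0] | out [-2,3] | ==
  [9] u=4 | in [-5,1] | out [-3,0] | ==

Converged values:
  [0] [-2,3]
  [1] [-5,0]
  [2] [-4,3]
  [3] [-4,1]
  [4] [-3,0]
  [5] [-3,0]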